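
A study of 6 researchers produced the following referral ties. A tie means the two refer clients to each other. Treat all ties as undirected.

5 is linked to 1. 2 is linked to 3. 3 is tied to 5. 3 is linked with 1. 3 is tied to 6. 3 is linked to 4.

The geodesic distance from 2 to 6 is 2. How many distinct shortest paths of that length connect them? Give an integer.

1

The shortest distance is 2, and the only length-2 path is 2–3–6. So there is exactly 1 shortest path.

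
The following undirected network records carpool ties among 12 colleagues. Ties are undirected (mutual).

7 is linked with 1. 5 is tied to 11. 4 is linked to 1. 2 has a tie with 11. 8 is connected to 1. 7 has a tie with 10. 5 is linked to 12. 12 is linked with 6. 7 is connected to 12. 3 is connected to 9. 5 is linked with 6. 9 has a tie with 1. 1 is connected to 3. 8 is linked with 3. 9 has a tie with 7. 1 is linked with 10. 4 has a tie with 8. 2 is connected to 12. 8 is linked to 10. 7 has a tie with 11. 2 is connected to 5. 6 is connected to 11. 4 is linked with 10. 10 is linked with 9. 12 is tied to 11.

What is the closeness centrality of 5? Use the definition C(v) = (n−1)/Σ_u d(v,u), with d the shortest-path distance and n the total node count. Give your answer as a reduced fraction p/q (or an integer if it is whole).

Distances from 5: 1:3, 2:1, 3:4, 4:4, 6:1, 7:2, 8:4, 9:3, 10:3, 11:1, 12:1. Sum = 27.
n = 12, so closeness = 11/27.

11/27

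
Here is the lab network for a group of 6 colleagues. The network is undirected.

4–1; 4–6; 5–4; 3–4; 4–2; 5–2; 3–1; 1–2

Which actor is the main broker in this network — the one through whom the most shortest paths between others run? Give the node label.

Unnormalized betweenness of each node: 1:1/2, 2:1/2, 3:0, 4:6, 5:0, 6:0.
4 has the largest value, 6, making it the main broker — the node through which the most shortest paths run.

4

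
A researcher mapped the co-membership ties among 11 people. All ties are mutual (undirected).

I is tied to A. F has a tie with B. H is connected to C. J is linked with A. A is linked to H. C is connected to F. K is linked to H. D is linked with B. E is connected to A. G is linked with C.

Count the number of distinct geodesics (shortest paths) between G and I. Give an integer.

The shortest distance is 4, and the only length-4 path is G–C–H–A–I. So there is exactly 1 shortest path.

1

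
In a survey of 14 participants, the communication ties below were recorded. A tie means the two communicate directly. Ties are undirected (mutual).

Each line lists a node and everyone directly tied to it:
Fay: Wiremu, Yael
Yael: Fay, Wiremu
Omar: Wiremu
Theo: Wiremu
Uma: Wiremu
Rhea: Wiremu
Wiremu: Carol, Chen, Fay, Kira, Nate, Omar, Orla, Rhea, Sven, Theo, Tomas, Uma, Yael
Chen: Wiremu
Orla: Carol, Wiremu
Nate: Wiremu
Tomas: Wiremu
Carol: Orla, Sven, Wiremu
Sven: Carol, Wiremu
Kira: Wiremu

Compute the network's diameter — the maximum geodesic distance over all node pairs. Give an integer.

2

Eccentricity of each node (its greatest distance to any other): Carol:2, Chen:2, Fay:2, Kira:2, Nate:2, Omar:2, Orla:2, Rhea:2, Sven:2, Theo:2, Tomas:2, Uma:2, Wiremu:1, Yael:2.
The maximum eccentricity is 2, realized for instance by the pair Rhea–Chen via Rhea – Wiremu – Chen. So the diameter is 2.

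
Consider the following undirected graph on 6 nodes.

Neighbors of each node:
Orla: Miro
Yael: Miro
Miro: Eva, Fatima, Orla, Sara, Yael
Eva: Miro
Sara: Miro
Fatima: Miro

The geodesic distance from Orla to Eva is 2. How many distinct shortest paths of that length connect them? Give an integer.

The shortest distance is 2, and the only length-2 path is Orla–Miro–Eva. So there is exactly 1 shortest path.

1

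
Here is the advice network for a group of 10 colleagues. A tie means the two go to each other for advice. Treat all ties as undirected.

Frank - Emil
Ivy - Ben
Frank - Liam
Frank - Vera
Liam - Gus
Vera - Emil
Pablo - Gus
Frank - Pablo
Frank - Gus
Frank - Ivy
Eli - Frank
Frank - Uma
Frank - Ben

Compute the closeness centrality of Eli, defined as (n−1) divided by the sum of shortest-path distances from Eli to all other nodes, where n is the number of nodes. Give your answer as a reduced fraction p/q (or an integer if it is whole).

9/17

Distances from Eli: Ben:2, Emil:2, Frank:1, Gus:2, Ivy:2, Liam:2, Pablo:2, Uma:2, Vera:2. Sum = 17.
n = 10, so closeness = 9/17.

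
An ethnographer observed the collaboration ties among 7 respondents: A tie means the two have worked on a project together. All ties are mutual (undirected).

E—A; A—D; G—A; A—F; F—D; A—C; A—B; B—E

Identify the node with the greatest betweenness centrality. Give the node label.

Unnormalized betweenness of each node: A:13, B:0, C:0, D:0, E:0, F:0, G:0.
A has the largest value, 13, making it the main broker — the node through which the most shortest paths run.

A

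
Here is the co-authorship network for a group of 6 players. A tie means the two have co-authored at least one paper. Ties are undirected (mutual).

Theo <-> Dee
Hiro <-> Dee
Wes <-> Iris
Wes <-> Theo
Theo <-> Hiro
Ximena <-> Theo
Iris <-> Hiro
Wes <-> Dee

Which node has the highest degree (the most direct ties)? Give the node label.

Degrees — Dee:3, Hiro:3, Iris:2, Theo:4, Wes:3, Ximena:1.
The maximum is 4, attained only by Theo.

Theo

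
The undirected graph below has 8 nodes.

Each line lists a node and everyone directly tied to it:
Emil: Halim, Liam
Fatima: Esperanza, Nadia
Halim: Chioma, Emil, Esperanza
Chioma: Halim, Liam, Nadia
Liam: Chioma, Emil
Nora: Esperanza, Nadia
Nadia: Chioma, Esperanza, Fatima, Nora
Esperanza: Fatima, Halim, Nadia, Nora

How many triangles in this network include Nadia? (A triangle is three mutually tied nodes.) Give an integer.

Nadia's neighbors: Chioma, Esperanza, Fatima, and Nora.
Neighbor pairs that are themselves tied: Nadia–Esperanza–Fatima; Nadia–Esperanza–Nora. Each forms one triangle with Nadia, for 2 in total.

2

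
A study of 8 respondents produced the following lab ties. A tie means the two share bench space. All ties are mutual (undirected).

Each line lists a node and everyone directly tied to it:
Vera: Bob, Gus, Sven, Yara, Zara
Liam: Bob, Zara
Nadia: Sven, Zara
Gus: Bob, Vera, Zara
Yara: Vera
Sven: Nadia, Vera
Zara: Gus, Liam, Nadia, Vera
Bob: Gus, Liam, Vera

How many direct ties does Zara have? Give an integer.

4

Zara is directly tied to Gus, Liam, Nadia, and Vera. That is 4 neighbors, so the degree of Zara is 4.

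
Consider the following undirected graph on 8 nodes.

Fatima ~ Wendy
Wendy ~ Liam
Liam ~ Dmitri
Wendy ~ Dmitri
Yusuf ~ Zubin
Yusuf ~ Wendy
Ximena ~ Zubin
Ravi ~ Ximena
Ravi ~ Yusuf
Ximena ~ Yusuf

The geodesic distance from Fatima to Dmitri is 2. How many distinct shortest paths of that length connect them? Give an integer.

The shortest distance is 2, and the only length-2 path is Fatima–Wendy–Dmitri. So there is exactly 1 shortest path.

1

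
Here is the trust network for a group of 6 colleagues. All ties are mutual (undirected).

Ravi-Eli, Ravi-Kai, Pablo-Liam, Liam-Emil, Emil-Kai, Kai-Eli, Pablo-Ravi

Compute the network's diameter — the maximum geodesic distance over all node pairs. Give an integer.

3

Eccentricity of each node (its greatest distance to any other): Eli:3, Emil:2, Kai:2, Liam:3, Pablo:2, Ravi:2.
The maximum eccentricity is 3, realized for instance by the pair Liam–Eli via Liam – Pablo – Ravi – Eli. So the diameter is 3.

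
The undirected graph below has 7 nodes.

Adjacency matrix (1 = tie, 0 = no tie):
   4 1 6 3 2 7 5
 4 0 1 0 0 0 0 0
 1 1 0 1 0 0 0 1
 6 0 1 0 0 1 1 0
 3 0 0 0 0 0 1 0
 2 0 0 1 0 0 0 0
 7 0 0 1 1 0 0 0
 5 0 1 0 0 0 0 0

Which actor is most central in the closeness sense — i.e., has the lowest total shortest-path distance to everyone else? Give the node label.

6

Farness (sum of distances to all others) for each node — 1:10, 2:14, 3:17, 4:15, 5:15, 6:9, 7:12.
The smallest farness is 9, for 6, so 6 has the highest closeness.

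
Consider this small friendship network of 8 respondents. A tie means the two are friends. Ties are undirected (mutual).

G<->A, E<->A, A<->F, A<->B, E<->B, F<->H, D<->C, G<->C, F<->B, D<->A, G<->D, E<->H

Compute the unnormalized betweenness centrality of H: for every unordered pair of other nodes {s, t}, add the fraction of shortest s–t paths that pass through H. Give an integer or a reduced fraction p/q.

1/3

Pairs whose geodesics pass through H — F–E: 1/3.
All other pairs contribute 0.
Summing the contributions gives betweenness(H) = 1/3.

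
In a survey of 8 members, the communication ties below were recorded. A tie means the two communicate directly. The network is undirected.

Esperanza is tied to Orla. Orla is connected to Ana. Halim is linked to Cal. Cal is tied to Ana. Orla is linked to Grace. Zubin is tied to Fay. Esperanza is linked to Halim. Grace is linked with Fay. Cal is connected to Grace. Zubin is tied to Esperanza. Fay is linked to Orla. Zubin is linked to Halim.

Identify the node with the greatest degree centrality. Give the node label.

Degrees — Ana:2, Cal:3, Esperanza:3, Fay:3, Grace:3, Halim:3, Orla:4, Zubin:3.
The maximum is 4, attained only by Orla.

Orla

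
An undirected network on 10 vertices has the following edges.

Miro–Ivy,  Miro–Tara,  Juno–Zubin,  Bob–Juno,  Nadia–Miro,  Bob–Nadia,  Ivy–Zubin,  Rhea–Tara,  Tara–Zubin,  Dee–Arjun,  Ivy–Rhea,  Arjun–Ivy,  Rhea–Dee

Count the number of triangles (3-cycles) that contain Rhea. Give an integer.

0

Rhea's neighbors are Dee, Ivy, and Tara, but none of them are tied to each other, so no triangle contains Rhea.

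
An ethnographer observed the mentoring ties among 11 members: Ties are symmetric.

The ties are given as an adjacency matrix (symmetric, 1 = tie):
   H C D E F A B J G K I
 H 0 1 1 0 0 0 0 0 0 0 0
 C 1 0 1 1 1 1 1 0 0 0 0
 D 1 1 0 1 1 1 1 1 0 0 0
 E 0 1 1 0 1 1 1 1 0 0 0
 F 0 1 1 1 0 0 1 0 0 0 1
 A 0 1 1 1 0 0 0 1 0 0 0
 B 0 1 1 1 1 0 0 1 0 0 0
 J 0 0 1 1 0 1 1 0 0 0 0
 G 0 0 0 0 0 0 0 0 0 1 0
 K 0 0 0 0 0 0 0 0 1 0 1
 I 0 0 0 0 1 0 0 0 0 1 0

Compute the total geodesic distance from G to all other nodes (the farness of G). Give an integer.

Distances from G: A:5, B:4, C:4, D:4, E:4, F:3, H:5, I:2, J:5, K:1.
Sum = 5 + 4 + 4 + 4 + 4 + 3 + 5 + 2 + 5 + 1 = 37.

37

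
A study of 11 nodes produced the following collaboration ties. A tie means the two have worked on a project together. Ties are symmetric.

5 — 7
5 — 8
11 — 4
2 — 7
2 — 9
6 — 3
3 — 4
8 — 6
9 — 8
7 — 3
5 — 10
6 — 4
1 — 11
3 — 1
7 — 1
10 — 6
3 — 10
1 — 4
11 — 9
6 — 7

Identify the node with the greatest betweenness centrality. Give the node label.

7

Unnormalized betweenness of each node: 1:10/3, 2:5/4, 3:257/60, 4:59/20, 5:71/30, 6:104/15, 7:287/30, 8:17/4, 9:79/20, 10:7/6, 11:59/20.
7 has the largest value, 287/30, making it the main broker — the node through which the most shortest paths run.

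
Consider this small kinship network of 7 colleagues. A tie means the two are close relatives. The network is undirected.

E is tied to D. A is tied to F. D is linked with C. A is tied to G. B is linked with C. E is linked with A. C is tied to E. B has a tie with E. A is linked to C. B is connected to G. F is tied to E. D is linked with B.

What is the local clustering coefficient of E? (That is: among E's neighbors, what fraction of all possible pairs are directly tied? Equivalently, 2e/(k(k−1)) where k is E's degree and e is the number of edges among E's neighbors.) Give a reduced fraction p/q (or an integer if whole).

1/2

E's neighbors: A, B, C, D, and F (k = 5).
Possible neighbor pairs: C(5,2) = 10. Edges among them: A–C, A–F, B–C, B–D, C–D → e = 5.
Clustering(E) = 5/10 = 1/2.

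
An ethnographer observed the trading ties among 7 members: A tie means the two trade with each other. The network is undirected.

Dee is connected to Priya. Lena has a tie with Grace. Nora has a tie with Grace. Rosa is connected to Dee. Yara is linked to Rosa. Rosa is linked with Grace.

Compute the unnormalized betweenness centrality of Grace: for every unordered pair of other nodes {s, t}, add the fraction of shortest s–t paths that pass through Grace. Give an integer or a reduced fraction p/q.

9

Pairs whose geodesics pass through Grace — Dee–Lena: 1; Dee–Nora: 1; Lena–Rosa: 1; Lena–Nora: 1; Lena–Yara: 1; Lena–Priya: 1; Rosa–Nora: 1; Nora–Yara: 1; Nora–Priya: 1.
All other pairs contribute 0.
Summing the contributions gives betweenness(Grace) = 9.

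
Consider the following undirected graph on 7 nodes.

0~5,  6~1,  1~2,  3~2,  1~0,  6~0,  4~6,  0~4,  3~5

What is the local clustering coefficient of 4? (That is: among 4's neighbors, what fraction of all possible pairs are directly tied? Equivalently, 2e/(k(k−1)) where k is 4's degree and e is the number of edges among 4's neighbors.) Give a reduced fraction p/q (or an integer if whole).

1

4's neighbors: 0 and 6 (k = 2).
Possible neighbor pairs: C(2,2) = 1. Edges among them: 0–6 → e = 1.
Clustering(4) = 1/1.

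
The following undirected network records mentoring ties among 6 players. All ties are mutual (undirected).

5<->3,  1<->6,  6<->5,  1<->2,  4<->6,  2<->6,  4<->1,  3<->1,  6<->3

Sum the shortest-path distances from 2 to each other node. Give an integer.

Distances from 2: 1:1, 3:2, 4:2, 5:2, 6:1.
Sum = 1 + 2 + 2 + 2 + 1 = 8.

8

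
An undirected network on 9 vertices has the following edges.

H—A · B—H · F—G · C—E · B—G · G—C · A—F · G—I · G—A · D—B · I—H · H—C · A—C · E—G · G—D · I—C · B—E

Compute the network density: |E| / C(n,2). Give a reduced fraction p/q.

17/36

There are 17 edges and 9 nodes, so the maximum possible is C(9,2) = 36.
Density = 17/36.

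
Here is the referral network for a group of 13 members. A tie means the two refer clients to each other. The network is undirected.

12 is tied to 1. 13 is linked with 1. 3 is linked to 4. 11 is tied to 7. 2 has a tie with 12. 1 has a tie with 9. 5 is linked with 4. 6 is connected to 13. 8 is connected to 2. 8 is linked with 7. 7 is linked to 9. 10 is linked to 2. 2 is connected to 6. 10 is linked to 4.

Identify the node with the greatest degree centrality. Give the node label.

2

Degrees — 1:3, 2:4, 3:1, 4:3, 5:1, 6:2, 7:3, 8:2, 9:2, 10:2, 11:1, 12:2, 13:2.
The maximum is 4, attained only by 2.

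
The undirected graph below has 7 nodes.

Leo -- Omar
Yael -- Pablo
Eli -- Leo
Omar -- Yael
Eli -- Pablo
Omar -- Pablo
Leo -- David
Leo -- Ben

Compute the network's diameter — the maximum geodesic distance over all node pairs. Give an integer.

Eccentricity of each node (its greatest distance to any other): Ben:3, David:3, Eli:2, Leo:2, Omar:2, Pablo:3, Yael:3.
The maximum eccentricity is 3, realized for instance by the pair David–Pablo via David – Leo – Eli – Pablo. So the diameter is 3.

3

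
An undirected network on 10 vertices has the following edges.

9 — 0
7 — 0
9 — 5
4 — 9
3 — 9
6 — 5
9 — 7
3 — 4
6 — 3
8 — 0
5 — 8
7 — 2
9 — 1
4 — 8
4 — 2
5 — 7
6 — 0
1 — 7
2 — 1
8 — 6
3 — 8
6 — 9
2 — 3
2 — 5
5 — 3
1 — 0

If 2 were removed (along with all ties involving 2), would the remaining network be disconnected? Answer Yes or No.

Even without 2, every remaining node can still reach every other (the residual graph is connected), so 2 is not a cut vertex.

No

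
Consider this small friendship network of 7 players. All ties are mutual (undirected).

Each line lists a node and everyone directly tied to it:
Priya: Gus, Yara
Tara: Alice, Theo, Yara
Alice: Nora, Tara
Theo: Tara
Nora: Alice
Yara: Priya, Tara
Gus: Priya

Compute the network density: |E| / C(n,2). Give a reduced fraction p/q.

2/7

There are 6 edges and 7 nodes, so the maximum possible is C(7,2) = 21.
Density = 6/21 = 2/7.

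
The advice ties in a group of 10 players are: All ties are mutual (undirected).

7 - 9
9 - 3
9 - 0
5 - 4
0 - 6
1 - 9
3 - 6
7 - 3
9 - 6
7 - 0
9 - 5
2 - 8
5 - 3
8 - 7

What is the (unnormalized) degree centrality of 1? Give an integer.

1

1 is directly tied to 9. That is 1 neighbor, so the degree of 1 is 1.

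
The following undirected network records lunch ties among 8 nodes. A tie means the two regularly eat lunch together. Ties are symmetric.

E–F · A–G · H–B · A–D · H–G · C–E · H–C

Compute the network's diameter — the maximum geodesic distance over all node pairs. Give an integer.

Eccentricity of each node (its greatest distance to any other): A:5, B:4, C:4, D:6, E:5, F:6, G:4, H:3.
The maximum eccentricity is 6, realized for instance by the pair F–D via F – E – C – H – G – A – D. So the diameter is 6.

6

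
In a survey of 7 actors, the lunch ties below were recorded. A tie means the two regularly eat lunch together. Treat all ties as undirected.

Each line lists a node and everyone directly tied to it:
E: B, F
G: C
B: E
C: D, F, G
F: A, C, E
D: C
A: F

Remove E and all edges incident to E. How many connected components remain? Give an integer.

2

Without E, the remaining ties split the others into: {A, C, D, F, G}; {B}.
That's 2 separate components.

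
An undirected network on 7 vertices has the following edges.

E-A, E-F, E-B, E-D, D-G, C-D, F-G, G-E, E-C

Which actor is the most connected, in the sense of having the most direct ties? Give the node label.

Degrees — A:1, B:1, C:2, D:3, E:6, F:2, G:3.
The maximum is 6, attained only by E.

E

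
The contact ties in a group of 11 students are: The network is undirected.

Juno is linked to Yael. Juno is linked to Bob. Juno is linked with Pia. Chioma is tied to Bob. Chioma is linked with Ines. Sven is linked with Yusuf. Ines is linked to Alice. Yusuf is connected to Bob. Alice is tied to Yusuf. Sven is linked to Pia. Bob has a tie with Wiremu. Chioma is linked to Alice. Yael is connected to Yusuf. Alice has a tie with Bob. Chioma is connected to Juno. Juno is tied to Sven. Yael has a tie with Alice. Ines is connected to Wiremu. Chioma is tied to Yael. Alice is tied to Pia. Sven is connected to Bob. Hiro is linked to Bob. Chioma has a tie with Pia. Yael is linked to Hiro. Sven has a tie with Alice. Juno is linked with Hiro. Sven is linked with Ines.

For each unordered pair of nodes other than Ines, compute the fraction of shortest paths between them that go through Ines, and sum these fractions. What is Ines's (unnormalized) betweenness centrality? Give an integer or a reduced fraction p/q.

Pairs whose geodesics pass through Ines — Alice–Wiremu: 1/2; Chioma–Wiremu: 1/2; Chioma–Sven: 1/5; Wiremu–Sven: 1/2; Wiremu–Pia: 3/7; Wiremu–Yael: 2/7.
All other pairs contribute 0.
Summing the contributions gives betweenness(Ines) = 169/70.

169/70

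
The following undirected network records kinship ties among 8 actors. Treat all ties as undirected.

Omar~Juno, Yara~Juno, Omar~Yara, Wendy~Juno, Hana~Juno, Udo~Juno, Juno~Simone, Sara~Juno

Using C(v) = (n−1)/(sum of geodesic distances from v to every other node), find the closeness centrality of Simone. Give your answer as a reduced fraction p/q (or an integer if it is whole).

7/13

Distances from Simone: Hana:2, Juno:1, Omar:2, Sara:2, Udo:2, Wendy:2, Yara:2. Sum = 13.
n = 8, so closeness = 7/13.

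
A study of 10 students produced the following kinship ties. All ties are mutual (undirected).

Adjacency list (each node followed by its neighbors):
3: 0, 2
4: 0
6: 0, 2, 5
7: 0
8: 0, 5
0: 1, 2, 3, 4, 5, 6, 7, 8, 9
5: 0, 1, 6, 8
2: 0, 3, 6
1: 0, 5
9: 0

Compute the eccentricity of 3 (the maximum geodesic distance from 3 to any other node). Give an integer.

Distances from 3: 0:1, 1:2, 2:1, 4:2, 5:2, 6:2, 7:2, 8:2, 9:2.
The largest is 2 (to 5, 4, 7, 6, 1, 9, and 8), so the eccentricity of 3 is 2.

2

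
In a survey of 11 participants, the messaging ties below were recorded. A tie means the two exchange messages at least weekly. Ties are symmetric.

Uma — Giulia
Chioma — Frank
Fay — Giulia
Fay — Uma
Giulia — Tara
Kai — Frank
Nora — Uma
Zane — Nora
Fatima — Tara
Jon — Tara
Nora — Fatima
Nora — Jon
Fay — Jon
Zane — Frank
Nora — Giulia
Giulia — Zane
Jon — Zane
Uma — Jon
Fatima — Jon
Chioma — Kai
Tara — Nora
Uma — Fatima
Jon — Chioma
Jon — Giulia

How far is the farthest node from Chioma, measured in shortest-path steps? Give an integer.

Distances from Chioma: Fatima:2, Fay:2, Frank:1, Giulia:2, Jon:1, Kai:1, Nora:2, Tara:2, Uma:2, Zane:2.
The largest is 2 (to Zane, Tara, Nora, Fatima, Fay, Uma, and Giulia), so the eccentricity of Chioma is 2.

2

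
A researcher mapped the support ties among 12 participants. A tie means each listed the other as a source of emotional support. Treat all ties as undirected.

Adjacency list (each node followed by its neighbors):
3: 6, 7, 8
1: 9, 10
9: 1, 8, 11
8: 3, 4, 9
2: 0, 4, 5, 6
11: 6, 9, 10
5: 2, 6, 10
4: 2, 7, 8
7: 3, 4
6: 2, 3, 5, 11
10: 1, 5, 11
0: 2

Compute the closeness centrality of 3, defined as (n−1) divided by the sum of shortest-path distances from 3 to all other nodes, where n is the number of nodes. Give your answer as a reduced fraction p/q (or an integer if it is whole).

1/2

Distances from 3: 0:3, 1:3, 2:2, 4:2, 5:2, 6:1, 7:1, 8:1, 9:2, 10:3, 11:2. Sum = 22.
n = 12, so closeness = 11/22 = 1/2.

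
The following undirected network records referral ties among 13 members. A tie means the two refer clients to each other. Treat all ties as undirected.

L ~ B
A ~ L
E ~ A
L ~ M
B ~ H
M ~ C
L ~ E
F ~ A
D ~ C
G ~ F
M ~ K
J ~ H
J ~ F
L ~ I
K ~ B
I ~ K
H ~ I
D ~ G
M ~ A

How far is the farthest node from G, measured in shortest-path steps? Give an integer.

4

Distances from G: A:2, B:4, C:2, D:1, E:3, F:1, H:3, I:4, J:2, K:4, L:3, M:3.
The largest is 4 (to K, I, and B), so the eccentricity of G is 4.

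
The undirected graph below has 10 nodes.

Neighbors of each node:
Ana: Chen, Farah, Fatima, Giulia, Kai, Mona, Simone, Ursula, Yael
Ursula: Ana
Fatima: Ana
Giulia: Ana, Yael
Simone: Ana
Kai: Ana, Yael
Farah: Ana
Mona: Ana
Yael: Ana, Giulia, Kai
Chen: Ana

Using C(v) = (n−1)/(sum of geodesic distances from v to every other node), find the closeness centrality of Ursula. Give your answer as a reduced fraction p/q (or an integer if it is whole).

9/17

Distances from Ursula: Ana:1, Chen:2, Farah:2, Fatima:2, Giulia:2, Kai:2, Mona:2, Simone:2, Yael:2. Sum = 17.
n = 10, so closeness = 9/17.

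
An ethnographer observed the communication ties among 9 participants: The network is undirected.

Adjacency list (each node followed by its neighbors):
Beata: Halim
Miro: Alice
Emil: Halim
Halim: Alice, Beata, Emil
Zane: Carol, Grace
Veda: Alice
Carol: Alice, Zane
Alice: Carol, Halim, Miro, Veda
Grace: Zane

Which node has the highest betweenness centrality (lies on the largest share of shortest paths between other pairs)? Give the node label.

Unnormalized betweenness of each node: Alice:22, Beata:0, Carol:12, Emil:0, Grace:0, Halim:13, Miro:0, Veda:0, Zane:7.
Alice has the largest value, 22, making it the main broker — the node through which the most shortest paths run.

Alice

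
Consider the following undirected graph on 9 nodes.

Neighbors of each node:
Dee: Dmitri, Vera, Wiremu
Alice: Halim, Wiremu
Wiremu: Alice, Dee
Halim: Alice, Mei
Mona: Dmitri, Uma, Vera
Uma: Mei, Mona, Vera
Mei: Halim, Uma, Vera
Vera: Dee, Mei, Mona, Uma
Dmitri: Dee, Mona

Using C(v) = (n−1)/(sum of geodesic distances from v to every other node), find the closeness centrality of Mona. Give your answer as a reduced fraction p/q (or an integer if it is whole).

Distances from Mona: Alice:4, Dee:2, Dmitri:1, Halim:3, Mei:2, Uma:1, Vera:1, Wiremu:3. Sum = 17.
n = 9, so closeness = 8/17.

8/17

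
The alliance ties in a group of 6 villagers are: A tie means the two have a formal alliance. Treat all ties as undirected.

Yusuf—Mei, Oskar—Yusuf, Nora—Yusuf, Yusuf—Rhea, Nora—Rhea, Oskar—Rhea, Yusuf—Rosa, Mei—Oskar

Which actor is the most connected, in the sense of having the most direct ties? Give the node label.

Degrees — Mei:2, Nora:2, Oskar:3, Rhea:3, Rosa:1, Yusuf:5.
The maximum is 5, attained only by Yusuf.

Yusuf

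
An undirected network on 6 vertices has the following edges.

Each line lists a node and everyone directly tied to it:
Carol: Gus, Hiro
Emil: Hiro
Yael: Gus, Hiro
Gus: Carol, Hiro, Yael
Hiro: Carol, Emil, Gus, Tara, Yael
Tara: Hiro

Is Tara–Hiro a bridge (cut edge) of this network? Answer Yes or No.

Yes

Without the Tara–Hiro edge there is no alternate route between Tara and Hiro, so the network disconnects. It is a bridge.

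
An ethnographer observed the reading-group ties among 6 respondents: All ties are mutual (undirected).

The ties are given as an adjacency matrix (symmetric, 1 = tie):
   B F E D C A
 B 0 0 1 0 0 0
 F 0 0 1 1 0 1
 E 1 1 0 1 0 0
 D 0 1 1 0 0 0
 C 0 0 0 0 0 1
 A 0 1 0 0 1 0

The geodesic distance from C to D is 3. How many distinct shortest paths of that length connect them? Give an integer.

1

The shortest distance is 3, and the only length-3 path is C–A–F–D. So there is exactly 1 shortest path.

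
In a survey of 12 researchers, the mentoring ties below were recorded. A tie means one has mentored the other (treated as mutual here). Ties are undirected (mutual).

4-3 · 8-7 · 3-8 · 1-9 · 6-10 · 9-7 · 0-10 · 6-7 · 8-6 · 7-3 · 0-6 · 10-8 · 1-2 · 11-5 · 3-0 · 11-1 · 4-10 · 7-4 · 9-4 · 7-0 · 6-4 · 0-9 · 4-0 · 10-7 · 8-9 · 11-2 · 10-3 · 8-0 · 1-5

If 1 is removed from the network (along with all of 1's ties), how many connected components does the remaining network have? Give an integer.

Without 1, the remaining ties split the others into: {2, 5, 11}; {0, 3, 4, 6, 7, 8, 9, 10}.
That's 2 separate components.

2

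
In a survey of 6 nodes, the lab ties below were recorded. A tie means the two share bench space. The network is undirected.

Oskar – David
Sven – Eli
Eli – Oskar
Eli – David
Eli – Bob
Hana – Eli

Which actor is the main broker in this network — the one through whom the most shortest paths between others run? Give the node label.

Eli

Unnormalized betweenness of each node: Bob:0, David:0, Eli:9, Hana:0, Oskar:0, Sven:0.
Eli has the largest value, 9, making it the main broker — the node through which the most shortest paths run.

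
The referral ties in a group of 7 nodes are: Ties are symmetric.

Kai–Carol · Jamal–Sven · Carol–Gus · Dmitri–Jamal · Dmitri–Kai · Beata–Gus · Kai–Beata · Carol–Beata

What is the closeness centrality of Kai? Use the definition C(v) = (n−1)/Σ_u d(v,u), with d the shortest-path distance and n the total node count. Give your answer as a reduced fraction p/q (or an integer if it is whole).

Distances from Kai: Beata:1, Carol:1, Dmitri:1, Gus:2, Jamal:2, Sven:3. Sum = 10.
n = 7, so closeness = 6/10 = 3/5.

3/5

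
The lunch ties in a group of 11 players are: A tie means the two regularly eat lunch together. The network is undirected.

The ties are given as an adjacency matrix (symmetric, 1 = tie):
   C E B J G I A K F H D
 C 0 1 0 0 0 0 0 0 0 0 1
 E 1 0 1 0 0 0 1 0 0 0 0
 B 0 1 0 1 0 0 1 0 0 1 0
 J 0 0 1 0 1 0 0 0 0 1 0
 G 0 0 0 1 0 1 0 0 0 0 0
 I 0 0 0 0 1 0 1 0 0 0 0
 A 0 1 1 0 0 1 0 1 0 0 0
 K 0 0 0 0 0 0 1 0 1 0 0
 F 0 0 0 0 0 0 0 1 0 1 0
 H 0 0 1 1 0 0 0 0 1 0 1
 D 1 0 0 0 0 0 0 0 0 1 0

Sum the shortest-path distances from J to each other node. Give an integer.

Distances from J: A:2, B:1, C:3, D:2, E:2, F:2, G:1, H:1, I:2, K:3.
Sum = 2 + 1 + 3 + 2 + 2 + 2 + 1 + 1 + 2 + 3 = 19.

19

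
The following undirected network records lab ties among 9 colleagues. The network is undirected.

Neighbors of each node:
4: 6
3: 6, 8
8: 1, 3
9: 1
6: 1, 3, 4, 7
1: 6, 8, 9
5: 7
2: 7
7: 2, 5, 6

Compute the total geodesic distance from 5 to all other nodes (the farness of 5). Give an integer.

22

Distances from 5: 1:3, 2:2, 3:3, 4:3, 6:2, 7:1, 8:4, 9:4.
Sum = 3 + 2 + 3 + 3 + 2 + 1 + 4 + 4 = 22.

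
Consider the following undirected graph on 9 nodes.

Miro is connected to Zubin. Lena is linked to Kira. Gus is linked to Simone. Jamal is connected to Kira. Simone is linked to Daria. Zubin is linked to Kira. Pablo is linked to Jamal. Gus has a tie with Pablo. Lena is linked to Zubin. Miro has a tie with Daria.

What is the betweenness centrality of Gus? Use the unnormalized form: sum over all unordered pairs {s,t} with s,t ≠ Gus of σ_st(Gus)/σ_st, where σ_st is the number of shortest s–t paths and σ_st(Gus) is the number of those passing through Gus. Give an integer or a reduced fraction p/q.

Pairs whose geodesics pass through Gus — Pablo–Miro: 1/2; Pablo–Daria: 1; Pablo–Simone: 1; Jamal–Daria: 1/2; Jamal–Simone: 1; Kira–Simone: 1/2.
All other pairs contribute 0.
Summing the contributions gives betweenness(Gus) = 9/2.

9/2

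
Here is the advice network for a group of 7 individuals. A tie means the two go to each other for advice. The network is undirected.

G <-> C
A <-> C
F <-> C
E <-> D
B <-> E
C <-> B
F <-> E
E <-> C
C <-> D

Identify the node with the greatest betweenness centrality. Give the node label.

Unnormalized betweenness of each node: A:0, B:0, C:21/2, D:0, E:3/2, F:0, G:0.
C has the largest value, 21/2, making it the main broker — the node through which the most shortest paths run.

C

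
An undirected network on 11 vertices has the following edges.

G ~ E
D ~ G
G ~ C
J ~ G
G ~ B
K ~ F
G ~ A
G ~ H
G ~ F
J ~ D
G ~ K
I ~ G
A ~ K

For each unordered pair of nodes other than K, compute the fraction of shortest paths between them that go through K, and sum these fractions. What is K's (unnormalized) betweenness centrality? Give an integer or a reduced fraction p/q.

Pairs whose geodesics pass through K — F–A: 1/2.
All other pairs contribute 0.
Summing the contributions gives betweenness(K) = 1/2.

1/2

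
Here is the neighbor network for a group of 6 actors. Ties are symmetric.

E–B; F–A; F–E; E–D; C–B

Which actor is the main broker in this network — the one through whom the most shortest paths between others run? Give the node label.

Unnormalized betweenness of each node: A:0, B:4, C:0, D:0, E:8, F:4.
E has the largest value, 8, making it the main broker — the node through which the most shortest paths run.

E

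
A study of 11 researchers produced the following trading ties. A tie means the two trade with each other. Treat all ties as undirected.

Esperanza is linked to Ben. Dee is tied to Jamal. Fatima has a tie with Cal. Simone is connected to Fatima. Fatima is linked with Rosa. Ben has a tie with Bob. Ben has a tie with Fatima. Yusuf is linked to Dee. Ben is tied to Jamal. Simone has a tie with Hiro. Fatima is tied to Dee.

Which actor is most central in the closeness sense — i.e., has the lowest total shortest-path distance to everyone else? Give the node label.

Fatima

Farness (sum of distances to all others) for each node — Ben:18, Bob:27, Cal:24, Dee:20, Esperanza:27, Fatima:15, Hiro:31, Jamal:23, Rosa:24, Simone:22, Yusuf:29.
The smallest farness is 15, for Fatima, so Fatima has the highest closeness.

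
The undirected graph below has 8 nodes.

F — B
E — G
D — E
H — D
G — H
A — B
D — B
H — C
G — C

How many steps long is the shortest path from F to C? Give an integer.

4

One shortest route is F – B – D – H – C, which uses 4 edges, and at distance 3 from F we only reach {E, H}, which does not include C. So d(F,C) = 4.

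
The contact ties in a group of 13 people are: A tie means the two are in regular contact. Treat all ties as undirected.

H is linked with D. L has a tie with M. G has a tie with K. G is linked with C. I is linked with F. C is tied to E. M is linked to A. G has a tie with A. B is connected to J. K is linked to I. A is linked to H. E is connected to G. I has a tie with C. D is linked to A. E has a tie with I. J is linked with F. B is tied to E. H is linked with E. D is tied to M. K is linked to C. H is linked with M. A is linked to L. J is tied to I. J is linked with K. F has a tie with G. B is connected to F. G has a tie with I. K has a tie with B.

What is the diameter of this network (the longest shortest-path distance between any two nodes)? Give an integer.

4

Eccentricity of each node (its greatest distance to any other): A:3, B:4, C:3, D:4, E:3, F:3, G:2, H:3, I:3, J:4, K:3, L:4, M:4.
The maximum eccentricity is 4, realized for instance by the pair M–J via M – H – E – B – J. So the diameter is 4.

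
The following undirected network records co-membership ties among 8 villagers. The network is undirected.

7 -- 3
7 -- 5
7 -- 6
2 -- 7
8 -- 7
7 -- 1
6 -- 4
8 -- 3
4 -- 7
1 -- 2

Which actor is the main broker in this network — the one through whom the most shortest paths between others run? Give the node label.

Unnormalized betweenness of each node: 1:0, 2:0, 3:0, 4:0, 5:0, 6:0, 7:18, 8:0.
7 has the largest value, 18, making it the main broker — the node through which the most shortest paths run.

7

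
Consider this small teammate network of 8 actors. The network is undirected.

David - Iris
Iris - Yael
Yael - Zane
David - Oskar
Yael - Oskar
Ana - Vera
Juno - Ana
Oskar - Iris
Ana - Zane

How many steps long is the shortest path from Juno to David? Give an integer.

5

One shortest route is Juno – Ana – Zane – Yael – Iris – David, which uses 5 edges, and at distance 4 from Juno we only reach {Iris, Oskar}, which does not include David. So d(Juno,David) = 5.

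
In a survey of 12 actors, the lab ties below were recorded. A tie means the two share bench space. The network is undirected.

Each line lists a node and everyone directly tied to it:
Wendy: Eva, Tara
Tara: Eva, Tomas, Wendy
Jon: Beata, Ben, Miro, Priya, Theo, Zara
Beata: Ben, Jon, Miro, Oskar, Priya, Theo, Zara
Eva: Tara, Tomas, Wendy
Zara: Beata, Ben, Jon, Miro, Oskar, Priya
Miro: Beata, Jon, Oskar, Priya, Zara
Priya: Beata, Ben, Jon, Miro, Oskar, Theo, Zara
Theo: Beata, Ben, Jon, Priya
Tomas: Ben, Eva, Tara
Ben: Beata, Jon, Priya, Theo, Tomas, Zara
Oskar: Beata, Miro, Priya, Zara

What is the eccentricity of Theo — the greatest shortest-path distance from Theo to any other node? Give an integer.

4

Distances from Theo: Beata:1, Ben:1, Eva:3, Jon:1, Miro:2, Oskar:2, Priya:1, Tara:3, Tomas:2, Wendy:4, Zara:2.
The largest is 4 (to Wendy), so the eccentricity of Theo is 4.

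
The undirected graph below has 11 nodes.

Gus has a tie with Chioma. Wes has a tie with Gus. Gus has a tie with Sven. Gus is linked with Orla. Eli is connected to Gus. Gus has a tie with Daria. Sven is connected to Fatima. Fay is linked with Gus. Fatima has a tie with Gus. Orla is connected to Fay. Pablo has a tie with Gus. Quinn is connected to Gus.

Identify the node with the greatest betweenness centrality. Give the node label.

Unnormalized betweenness of each node: Chioma:0, Daria:0, Eli:0, Fatima:0, Fay:0, Gus:43, Orla:0, Pablo:0, Quinn:0, Sven:0, Wes:0.
Gus has the largest value, 43, making it the main broker — the node through which the most shortest paths run.

Gus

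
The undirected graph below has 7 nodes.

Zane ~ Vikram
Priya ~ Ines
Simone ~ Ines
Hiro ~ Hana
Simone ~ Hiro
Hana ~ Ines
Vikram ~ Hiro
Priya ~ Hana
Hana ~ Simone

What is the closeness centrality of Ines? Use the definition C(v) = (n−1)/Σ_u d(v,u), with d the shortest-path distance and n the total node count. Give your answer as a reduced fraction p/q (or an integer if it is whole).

1/2

Distances from Ines: Hana:1, Hiro:2, Priya:1, Simone:1, Vikram:3, Zane:4. Sum = 12.
n = 7, so closeness = 6/12 = 1/2.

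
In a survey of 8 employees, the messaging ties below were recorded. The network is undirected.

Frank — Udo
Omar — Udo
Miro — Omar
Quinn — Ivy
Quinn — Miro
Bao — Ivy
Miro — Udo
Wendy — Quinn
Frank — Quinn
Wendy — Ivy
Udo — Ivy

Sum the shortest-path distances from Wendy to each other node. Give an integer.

Distances from Wendy: Bao:2, Frank:2, Ivy:1, Miro:2, Omar:3, Quinn:1, Udo:2.
Sum = 2 + 2 + 1 + 2 + 3 + 1 + 2 = 13.

13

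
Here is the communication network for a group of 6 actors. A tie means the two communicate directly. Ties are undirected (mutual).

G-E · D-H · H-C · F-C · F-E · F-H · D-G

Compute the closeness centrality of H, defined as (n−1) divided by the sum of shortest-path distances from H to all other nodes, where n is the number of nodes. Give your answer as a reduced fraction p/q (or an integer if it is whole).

5/7

Distances from H: C:1, D:1, E:2, F:1, G:2. Sum = 7.
n = 6, so closeness = 5/7.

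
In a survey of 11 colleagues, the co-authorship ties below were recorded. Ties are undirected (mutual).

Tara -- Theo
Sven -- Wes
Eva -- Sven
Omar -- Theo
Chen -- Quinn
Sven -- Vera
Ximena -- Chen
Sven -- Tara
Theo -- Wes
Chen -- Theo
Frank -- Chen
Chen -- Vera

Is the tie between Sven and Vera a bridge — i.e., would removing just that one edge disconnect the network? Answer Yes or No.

Even without that edge, Sven still reaches Vera via Sven – Tara – Theo – Chen – Vera, so the network stays connected. Not a bridge.

No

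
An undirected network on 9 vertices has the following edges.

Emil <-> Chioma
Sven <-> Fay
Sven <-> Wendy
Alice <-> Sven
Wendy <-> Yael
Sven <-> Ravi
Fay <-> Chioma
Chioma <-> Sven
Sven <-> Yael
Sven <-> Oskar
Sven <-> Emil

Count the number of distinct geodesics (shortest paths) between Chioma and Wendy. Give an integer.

1

The shortest distance is 2, and the only length-2 path is Chioma–Sven–Wendy. So there is exactly 1 shortest path.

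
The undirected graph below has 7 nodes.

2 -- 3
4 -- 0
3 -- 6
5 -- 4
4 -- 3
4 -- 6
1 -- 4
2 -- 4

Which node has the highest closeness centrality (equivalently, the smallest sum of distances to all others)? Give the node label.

Farness (sum of distances to all others) for each node — 0:11, 1:11, 2:10, 3:9, 4:6, 5:11, 6:10.
The smallest farness is 6, for 4, so 4 has the highest closeness.

4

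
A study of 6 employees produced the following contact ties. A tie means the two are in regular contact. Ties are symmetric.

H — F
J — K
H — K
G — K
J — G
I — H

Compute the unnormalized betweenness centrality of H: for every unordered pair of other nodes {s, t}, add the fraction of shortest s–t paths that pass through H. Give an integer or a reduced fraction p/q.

7

Pairs whose geodesics pass through H — K–F: 1; K–I: 1; J–F: 1; J–I: 1; G–F: 1; G–I: 1; F–I: 1.
All other pairs contribute 0.
Summing the contributions gives betweenness(H) = 7.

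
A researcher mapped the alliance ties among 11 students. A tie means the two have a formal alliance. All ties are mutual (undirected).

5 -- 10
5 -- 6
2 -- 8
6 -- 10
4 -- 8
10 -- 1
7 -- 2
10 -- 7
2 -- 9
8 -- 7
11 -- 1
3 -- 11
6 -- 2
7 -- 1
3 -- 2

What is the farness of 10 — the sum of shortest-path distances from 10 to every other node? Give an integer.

19

Distances from 10: 1:1, 2:2, 3:3, 4:3, 5:1, 6:1, 7:1, 8:2, 9:3, 11:2.
Sum = 1 + 2 + 3 + 3 + 1 + 1 + 1 + 2 + 3 + 2 = 19.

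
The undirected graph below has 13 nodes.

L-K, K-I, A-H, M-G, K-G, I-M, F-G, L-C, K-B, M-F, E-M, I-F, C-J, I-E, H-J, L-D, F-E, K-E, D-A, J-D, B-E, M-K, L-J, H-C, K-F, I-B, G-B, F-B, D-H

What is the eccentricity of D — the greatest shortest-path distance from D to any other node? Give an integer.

3

Distances from D: A:1, B:3, C:2, E:3, F:3, G:3, H:1, I:3, J:1, K:2, L:1, M:3.
The largest is 3 (to M, E, B, I, F, and G), so the eccentricity of D is 3.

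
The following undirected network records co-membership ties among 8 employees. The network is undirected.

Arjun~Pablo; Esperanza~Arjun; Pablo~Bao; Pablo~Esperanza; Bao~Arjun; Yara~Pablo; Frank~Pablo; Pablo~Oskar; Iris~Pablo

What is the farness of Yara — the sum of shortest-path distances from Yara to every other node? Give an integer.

Distances from Yara: Arjun:2, Bao:2, Esperanza:2, Frank:2, Iris:2, Oskar:2, Pablo:1.
Sum = 2 + 2 + 2 + 2 + 2 + 2 + 1 = 13.

13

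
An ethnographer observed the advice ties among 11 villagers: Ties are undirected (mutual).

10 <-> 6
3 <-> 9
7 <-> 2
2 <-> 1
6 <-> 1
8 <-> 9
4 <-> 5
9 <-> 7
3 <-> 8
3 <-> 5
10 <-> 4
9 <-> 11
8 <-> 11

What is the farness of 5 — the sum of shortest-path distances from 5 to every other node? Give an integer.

Distances from 5: 1:4, 2:4, 3:1, 4:1, 6:3, 7:3, 8:2, 9:2, 10:2, 11:3.
Sum = 4 + 4 + 1 + 1 + 3 + 3 + 2 + 2 + 2 + 3 = 25.

25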